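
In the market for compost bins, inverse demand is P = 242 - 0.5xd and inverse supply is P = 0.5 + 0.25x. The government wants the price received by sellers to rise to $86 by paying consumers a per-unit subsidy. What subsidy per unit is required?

Required subsidy s = $15 per unit

At a seller price of 86, quantity supplied is -2 + 4·86 = 342.
Buyers absorb 342 only when they pay Pb = 242 − 0.5·342 = 71.
s = Ps − Pb = 86 − 71 = 15.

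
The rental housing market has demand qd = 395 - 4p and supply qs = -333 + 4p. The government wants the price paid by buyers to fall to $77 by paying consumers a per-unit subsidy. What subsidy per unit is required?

At a buyer price of 77, quantity demanded is 395 − 4·77 = 87.
Sellers supply 87 only when they receive ps with -333 + 4·ps = 87, i.e. ps = 105.
s = ps − pb = 105 − 77 = 28.

Required subsidy s = $28 per unit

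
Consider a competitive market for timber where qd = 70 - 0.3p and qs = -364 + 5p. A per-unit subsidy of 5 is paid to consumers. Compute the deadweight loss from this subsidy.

Pre-subsidy: 70 - 0.3p = -364 + 5p gives p* = 4340/53, q* = 2408/53.
With the rebate, buyers effectively pay pb = ps − 5, where ps is the price sellers receive.
Demand in terms of ps becomes qd = 70 − 0.3(ps − 5) = 71.5 - 0.3ps. Setting this equal to supply: 71.5 - 0.3ps = -364 + 5ps, so ps = 4355/53.
Buyers pay pb = 4355/53 − 5 = 4090/53; q' = -364 + 5·(4355/53) = 2483/53.
The subsidy expands output by 2483/53 − 2408/53 = 75/53 past the efficient level; on those units the gap between marginal cost and willingness to pay runs from 0 up to 5.
DWL = ½ × 5 × 75/53 = 375/106.

Deadweight loss = 375/106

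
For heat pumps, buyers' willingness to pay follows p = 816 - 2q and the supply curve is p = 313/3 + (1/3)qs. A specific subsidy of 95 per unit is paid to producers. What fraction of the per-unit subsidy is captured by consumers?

Consumer share = 6/7

Pre-subsidy: 816 - 2q = 313/3 + (1/3)q gives q* = 305 and p* = 206.
With the subsidy, sellers receive ps = pb + 95 for each unit, where pb is the price buyers pay.
On the curves, pb = 816 - 2q and ps = 313/3 + (1/3)q; the wedge ps − pb = 95 gives 313/3 + (1/3)q − (816 - 2q) = 95, so q' = 2420/7.
Then pb = 816 − 2·(2420/7) = 872/7 and ps = 313/3 + (1/3)·(2420/7) = 1537/7.
Buyers' price falls by p* − pb = 206 − 872/7 = 570/7; sellers' price rises by ps − p* = 1537/7 − 206 = 95/7.
So consumers capture (570/7)/95 = 6/7 of each unit of subsidy.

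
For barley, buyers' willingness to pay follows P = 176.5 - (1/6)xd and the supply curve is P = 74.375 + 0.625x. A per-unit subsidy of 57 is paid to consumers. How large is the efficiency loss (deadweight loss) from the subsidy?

Pre-subsidy: 176.5 - (1/6)x = 74.375 + 0.625x gives x* = 129 and P* = 155.
With the rebate, buyers effectively pay Pb = Ps − 57, where Ps is the price sellers receive.
On the curves, Pb = 176.5 - (1/6)x and Ps = 74.375 + 0.625x; the wedge Ps − Pb = 57 gives 74.375 + 0.625x − (176.5 - (1/6)x) = 57, so x' = 201.
Then Pb = 176.5 − (1/6)·201 = 143 and Ps = 74.375 + 0.625·201 = 200.
The subsidy expands output by 201 − 129 = 72 past the efficient level; on those units the gap between marginal cost and willingness to pay runs from 0 up to 57.
DWL = ½ × 57 × 72 = 2052.

Deadweight loss = 2052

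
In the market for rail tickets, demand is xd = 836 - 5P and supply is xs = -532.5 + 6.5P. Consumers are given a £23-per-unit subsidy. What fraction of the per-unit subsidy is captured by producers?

Producer share = 10/23

Pre-subsidy: 836 - 5P = -532.5 + 6.5P gives P* = 119, x* = 241.
With the rebate, buyers effectively pay Pb = Ps − 23, where Ps is the price sellers receive.
Demand in terms of Ps becomes xd = 836 − 5(Ps − 23) = 951 - 5Ps. Setting this equal to supply: 951 - 5Ps = -532.5 + 6.5Ps, so Ps = 129.
Buyers pay Pb = 129 − 23 = 106; x' = -532.5 + 6.5·129 = 306.
Buyers' price falls by P* − Pb = 119 − 106 = 13; sellers' price rises by Ps − P* = 129 − 119 = 10.
So producers capture 10/23 = 10/23 of each unit of subsidy.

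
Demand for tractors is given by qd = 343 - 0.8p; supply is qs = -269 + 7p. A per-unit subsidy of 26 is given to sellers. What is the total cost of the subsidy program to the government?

Government cost = 23314/3

Pre-subsidy: 343 - 0.8p = -269 + 7p gives p* = 1020/13, q* = 3643/13.
With the subsidy, sellers receive ps = pb + 26 for each unit, where pb is the price buyers pay.
Supply in terms of pb becomes qs = -269 + 7(pb + 26) = -87 + 7pb. Setting this equal to demand: 343 - 0.8pb = -87 + 7pb, so pb = 2150/39.
Sellers receive ps = 2150/39 + 26 = 3164/39; q' = 343 − 0.8·(2150/39) = 11657/39.
Government outlay = subsidy × quantity = 26 × 11657/39 = 23314/3.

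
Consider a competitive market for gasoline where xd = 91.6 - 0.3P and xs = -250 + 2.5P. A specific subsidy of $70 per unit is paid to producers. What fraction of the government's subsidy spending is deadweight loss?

Pre-subsidy: 91.6 - 0.3P = -250 + 2.5P gives P* = 122, x* = 55.
With the subsidy, sellers receive Ps = Pb + 70 for each unit, where Pb is the price buyers pay.
Supply in terms of Pb becomes xs = -250 + 2.5(Pb + 70) = -75 + 2.5Pb. Setting this equal to demand: 91.6 - 0.3Pb = -75 + 2.5Pb, so Pb = 59.5.
Sellers receive Ps = 59.5 + 70 = 129.5; x' = 91.6 − 0.3·59.5 = 73.75.
ΔCS = ½(55 + 73.75)(122 − 59.5) = 4023.4375; ΔPS = ½(55 + 73.75)(129.5 − 122) = 482.8125.
Government spending = 70 × 73.75 = 5162.5.
DWL = ½ × 70 × (73.75 − 55) = 656.25; fraction = 656.25 / 5162.5 = 15/118.

DWL / government spending = 15/118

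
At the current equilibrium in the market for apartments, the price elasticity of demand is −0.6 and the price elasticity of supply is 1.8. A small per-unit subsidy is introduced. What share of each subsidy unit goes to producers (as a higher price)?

For a small subsidy around the equilibrium, the benefit split depends on the relative slopes, which at a point are proportional to the elasticities.
Buyer share = εs/(εs + |εd|) = 1.8/(1.8 + 0.6) = 0.75; seller share = |εd|/(εs + |εd|) = 0.25.
So producers capture 0.25 of the subsidy.

Producer share = 0.25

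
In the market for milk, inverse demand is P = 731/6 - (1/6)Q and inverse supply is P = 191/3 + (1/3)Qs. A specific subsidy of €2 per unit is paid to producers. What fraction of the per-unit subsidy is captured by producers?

Producer share = 2/3

Pre-subsidy: 731/6 - (1/6)Q = 191/3 + (1/3)Q gives Q* = 349/3 and P* = 922/9.
With the subsidy, sellers receive Ps = Pb + 2 for each unit, where Pb is the price buyers pay.
On the curves, Pb = 731/6 - (1/6)Q and Ps = 191/3 + (1/3)Q; the wedge Ps − Pb = 2 gives 191/3 + (1/3)Q − (731/6 - (1/6)Q) = 2, so Q' = 361/3.
Then Pb = 731/6 − (1/6)·(361/3) = 916/9 and Ps = 191/3 + (1/3)·(361/3) = 934/9.
Buyers' price falls by P* − Pb = 922/9 − 916/9 = 2/3; sellers' price rises by Ps − P* = 934/9 − 922/9 = 4/3.
So producers capture (4/3)/2 = 2/3 of each unit of subsidy.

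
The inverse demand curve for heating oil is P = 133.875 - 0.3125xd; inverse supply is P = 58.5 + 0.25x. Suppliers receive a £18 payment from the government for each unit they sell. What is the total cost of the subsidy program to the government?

Government cost = £2988

Pre-subsidy: 133.875 - 0.3125x = 58.5 + 0.25x gives x* = 134 and P* = 92.
With the subsidy, sellers receive Ps = Pb + 18 for each unit, where Pb is the price buyers pay.
On the curves, Pb = 133.875 - 0.3125x and Ps = 58.5 + 0.25x; the wedge Ps − Pb = 18 gives 58.5 + 0.25x − (133.875 - 0.3125x) = 18, so x' = 166.
Then Pb = 133.875 − 0.3125·166 = 82 and Ps = 58.5 + 0.25·166 = 100.
Government outlay = subsidy × quantity = 18 × 166 = 2988.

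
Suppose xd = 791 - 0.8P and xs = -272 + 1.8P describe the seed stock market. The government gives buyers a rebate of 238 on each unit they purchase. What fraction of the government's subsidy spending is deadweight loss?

DWL / government spending = 4284/38723

Pre-subsidy: 791 - 0.8P = -272 + 1.8P gives P* = 5315/13, x* = 6031/13.
With the rebate, buyers effectively pay Pb = Ps − 238, where Ps is the price sellers receive.
Demand in terms of Ps becomes xd = 791 − 0.8(Ps − 238) = 981.4 - 0.8Ps. Setting this equal to supply: 981.4 - 0.8Ps = -272 + 1.8Ps, so Ps = 6267/13.
Buyers pay Pb = 6267/13 − 238 = 3173/13; x' = -272 + 1.8·(6267/13) = 38723/65.
ΔCS = ½(6031/13 + 38723/65)(5315/13 − 3173/13) = 73768338/845; ΔPS = ½(6031/13 + 38723/65)(6267/13 − 5315/13) = 32785928/845.
Government spending = 238 × 38723/65 = 9216074/65.
DWL = ½ × 238 × (38723/65 − 6031/13) = 1019592/65; fraction = (1019592/65) / (9216074/65) = 4284/38723.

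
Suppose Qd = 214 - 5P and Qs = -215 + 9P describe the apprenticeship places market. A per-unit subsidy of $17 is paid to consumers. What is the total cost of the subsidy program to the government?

Pre-subsidy: 214 - 5P = -215 + 9P gives P* = 429/14, Q* = 851/14.
With the rebate, buyers effectively pay Pb = Ps − 17, where Ps is the price sellers receive.
Demand in terms of Ps becomes Qd = 214 − 5(Ps − 17) = 299 - 5Ps. Setting this equal to supply: 299 - 5Ps = -215 + 9Ps, so Ps = 257/7.
Buyers pay Pb = 257/7 − 17 = 138/7; Q' = -215 + 9·(257/7) = 808/7.
Government outlay = subsidy × quantity = 17 × 808/7 = 13736/7.

Government cost = 13736/7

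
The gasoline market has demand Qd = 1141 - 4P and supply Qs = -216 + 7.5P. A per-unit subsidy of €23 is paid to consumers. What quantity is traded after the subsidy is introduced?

Pre-subsidy: 1141 - 4P = -216 + 7.5P gives P* = 118, Q* = 669.
With the rebate, buyers effectively pay Pb = Ps − 23, where Ps is the price sellers receive.
Demand in terms of Ps becomes Qd = 1141 − 4(Ps − 23) = 1233 - 4Ps. Setting this equal to supply: 1233 - 4Ps = -216 + 7.5Ps, so Ps = 126.
Buyers pay Pb = 126 − 23 = 103; Q' = -216 + 7.5·126 = 729.

Q' = 729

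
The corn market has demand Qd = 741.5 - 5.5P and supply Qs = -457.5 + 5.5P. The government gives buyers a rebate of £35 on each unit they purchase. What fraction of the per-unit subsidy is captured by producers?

Producer share = 0.5

Pre-subsidy: 741.5 - 5.5P = -457.5 + 5.5P gives P* = 109, Q* = 142.
With the rebate, buyers effectively pay Pb = Ps − 35, where Ps is the price sellers receive.
Demand in terms of Ps becomes Qd = 741.5 − 5.5(Ps − 35) = 934 - 5.5Ps. Setting this equal to supply: 934 - 5.5Ps = -457.5 + 5.5Ps, so Ps = 126.5.
Buyers pay Pb = 126.5 − 35 = 91.5; Q' = -457.5 + 5.5·126.5 = 238.25.
Buyers' price falls by P* − Pb = 109 − 91.5 = 17.5; sellers' price rises by Ps − P* = 126.5 − 109 = 17.5.
So producers capture 17.5/35 = 0.5 of each unit of subsidy.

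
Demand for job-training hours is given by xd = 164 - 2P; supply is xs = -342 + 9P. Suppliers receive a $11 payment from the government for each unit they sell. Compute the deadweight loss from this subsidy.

Pre-subsidy: 164 - 2P = -342 + 9P gives P* = 46, x* = 72.
With the subsidy, sellers receive Ps = Pb + 11 for each unit, where Pb is the price buyers pay.
Supply in terms of Pb becomes xs = -342 + 9(Pb + 11) = -243 + 9Pb. Setting this equal to demand: 164 - 2Pb = -243 + 9Pb, so Pb = 37.
Sellers receive Ps = 37 + 11 = 48; x' = 164 − 2·37 = 90.
The subsidy expands output by 90 − 72 = 18 past the efficient level; on those units the gap between marginal cost and willingness to pay runs from 0 up to 11.
DWL = ½ × 11 × 18 = 99.

Deadweight loss = $99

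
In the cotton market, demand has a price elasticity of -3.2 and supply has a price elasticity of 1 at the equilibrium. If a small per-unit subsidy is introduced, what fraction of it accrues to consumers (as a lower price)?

Consumer share = 5/21

For a small subsidy around the equilibrium, the benefit split depends on the relative slopes, which at a point are proportional to the elasticities.
Buyer share = εs/(εs + |εd|) = 1/(1 + 3.2) = 5/21; seller share = |εd|/(εs + |εd|) = 16/21.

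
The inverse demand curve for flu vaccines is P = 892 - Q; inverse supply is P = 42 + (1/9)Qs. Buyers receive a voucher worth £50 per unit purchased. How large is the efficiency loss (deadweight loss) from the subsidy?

Deadweight loss = £1125

Pre-subsidy: 892 - Q = 42 + (1/9)Q gives Q* = 765 and P* = 127.
With the rebate, buyers effectively pay Pb = Ps − 50, where Ps is the price sellers receive.
On the curves, Pb = 892 - Q and Ps = 42 + (1/9)Q; the wedge Ps − Pb = 50 gives 42 + (1/9)Q − (892 - Q) = 50, so Q' = 810.
Then Pb = 892 − 1·810 = 82 and Ps = 42 + (1/9)·810 = 132.
The subsidy expands output by 810 − 765 = 45 past the efficient level; on those units the gap between marginal cost and willingness to pay runs from 0 up to 50.
DWL = ½ × 50 × 45 = 1125.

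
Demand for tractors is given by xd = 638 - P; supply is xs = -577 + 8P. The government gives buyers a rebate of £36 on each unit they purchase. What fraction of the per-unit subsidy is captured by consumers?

Pre-subsidy: 638 - P = -577 + 8P gives P* = 135, x* = 503.
With the rebate, buyers effectively pay Pb = Ps − 36, where Ps is the price sellers receive.
Demand in terms of Ps becomes xd = 638 − 1(Ps − 36) = 674 - Ps. Setting this equal to supply: 674 - Ps = -577 + 8Ps, so Ps = 139.
Buyers pay Pb = 139 − 36 = 103; x' = -577 + 8·139 = 535.
Buyers' price falls by P* − Pb = 135 − 103 = 32; sellers' price rises by Ps − P* = 139 − 135 = 4.
So consumers capture 32/36 = 8/9 of each unit of subsidy.

Consumer share = 8/9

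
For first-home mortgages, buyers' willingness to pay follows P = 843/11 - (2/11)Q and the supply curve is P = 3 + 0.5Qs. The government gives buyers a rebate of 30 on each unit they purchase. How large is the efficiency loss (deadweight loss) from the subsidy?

Pre-subsidy: 843/11 - (2/11)Q = 3 + 0.5Q gives Q* = 108 and P* = 57.
With the rebate, buyers effectively pay Pb = Ps − 30, where Ps is the price sellers receive.
On the curves, Pb = 843/11 - (2/11)Q and Ps = 3 + 0.5Q; the wedge Ps − Pb = 30 gives 3 + 0.5Q − (843/11 - (2/11)Q) = 30, so Q' = 152.
Then Pb = 843/11 − (2/11)·152 = 49 and Ps = 3 + 0.5·152 = 79.
The subsidy expands output by 152 − 108 = 44 past the efficient level; on those units the gap between marginal cost and willingness to pay runs from 0 up to 30.
DWL = ½ × 30 × 44 = 660.

Deadweight loss = 660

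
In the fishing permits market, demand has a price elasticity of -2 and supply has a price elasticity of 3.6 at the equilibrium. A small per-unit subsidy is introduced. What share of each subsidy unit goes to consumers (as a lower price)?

Consumer share = 9/14

For a small subsidy around the equilibrium, the benefit split depends on the relative slopes, which at a point are proportional to the elasticities.
Buyer share = εs/(εs + |εd|) = 3.6/(3.6 + 2) = 9/14; seller share = |εd|/(εs + |εd|) = 5/14.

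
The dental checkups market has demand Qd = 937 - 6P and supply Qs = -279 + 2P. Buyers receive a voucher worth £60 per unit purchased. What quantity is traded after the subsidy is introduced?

Pre-subsidy: 937 - 6P = -279 + 2P gives P* = 152, Q* = 25.
With the rebate, buyers effectively pay Pb = Ps − 60, where Ps is the price sellers receive.
Demand in terms of Ps becomes Qd = 937 − 6(Ps − 60) = 1297 - 6Ps. Setting this equal to supply: 1297 - 6Ps = -279 + 2Ps, so Ps = 197.
Buyers pay Pb = 197 − 60 = 137; Q' = -279 + 2·197 = 115.

Q' = 115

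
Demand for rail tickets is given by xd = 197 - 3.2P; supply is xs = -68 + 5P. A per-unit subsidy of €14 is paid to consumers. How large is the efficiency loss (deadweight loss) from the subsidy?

Deadweight loss = 7840/41

Pre-subsidy: 197 - 3.2P = -68 + 5P gives P* = 1325/41, x* = 3837/41.
With the rebate, buyers effectively pay Pb = Ps − 14, where Ps is the price sellers receive.
Demand in terms of Ps becomes xd = 197 − 3.2(Ps − 14) = 241.8 - 3.2Ps. Setting this equal to supply: 241.8 - 3.2Ps = -68 + 5Ps, so Ps = 1549/41.
Buyers pay Pb = 1549/41 − 14 = 975/41; x' = -68 + 5·(1549/41) = 4957/41.
The subsidy expands output by 4957/41 − 3837/41 = 1120/41 past the efficient level; on those units the gap between marginal cost and willingness to pay runs from 0 up to 14.
DWL = ½ × 14 × 1120/41 = 7840/41.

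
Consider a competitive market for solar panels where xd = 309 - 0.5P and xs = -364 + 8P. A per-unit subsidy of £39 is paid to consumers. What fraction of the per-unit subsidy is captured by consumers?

Consumer share = 16/17

Pre-subsidy: 309 - 0.5P = -364 + 8P gives P* = 1346/17, x* = 4580/17.
With the rebate, buyers effectively pay Pb = Ps − 39, where Ps is the price sellers receive.
Demand in terms of Ps becomes xd = 309 − 0.5(Ps − 39) = 328.5 - 0.5Ps. Setting this equal to supply: 328.5 - 0.5Ps = -364 + 8Ps, so Ps = 1385/17.
Buyers pay Pb = 1385/17 − 39 = 722/17; x' = -364 + 8·(1385/17) = 4892/17.
Buyers' price falls by P* − Pb = 1346/17 − 722/17 = 624/17; sellers' price rises by Ps − P* = 1385/17 − 1346/17 = 39/17.
So consumers capture (624/17)/39 = 16/17 of each unit of subsidy.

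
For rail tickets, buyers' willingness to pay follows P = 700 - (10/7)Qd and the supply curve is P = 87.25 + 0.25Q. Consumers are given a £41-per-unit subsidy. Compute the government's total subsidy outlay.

Government cost = 750505/47

Pre-subsidy: 700 - (10/7)Q = 87.25 + 0.25Q gives Q* = 17157/47 and P* = 8390/47.
With the rebate, buyers effectively pay Pb = Ps − 41, where Ps is the price sellers receive.
On the curves, Pb = 700 - (10/7)Q and Ps = 87.25 + 0.25Q; the wedge Ps − Pb = 41 gives 87.25 + 0.25Q − (700 - (10/7)Q) = 41, so Q' = 18305/47.
Then Pb = 700 − (10/7)·(18305/47) = 6750/47 and Ps = 87.25 + 0.25·(18305/47) = 8677/47.
Government outlay = subsidy × quantity = 41 × 18305/47 = 750505/47.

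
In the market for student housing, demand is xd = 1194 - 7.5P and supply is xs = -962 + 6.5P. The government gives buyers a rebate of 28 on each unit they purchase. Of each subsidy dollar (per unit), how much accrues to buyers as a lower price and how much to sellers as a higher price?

Buyers gain 13 per unit; sellers gain 15 per unit

Pre-subsidy: 1194 - 7.5P = -962 + 6.5P gives P* = 154, x* = 39.
With the rebate, buyers effectively pay Pb = Ps − 28, where Ps is the price sellers receive.
Demand in terms of Ps becomes xd = 1194 − 7.5(Ps − 28) = 1404 - 7.5Ps. Setting this equal to supply: 1404 - 7.5Ps = -962 + 6.5Ps, so Ps = 169.
Buyers pay Pb = 169 − 28 = 141; x' = -962 + 6.5·169 = 136.5.
Buyers' price falls by P* − Pb = 154 − 141 = 13; sellers' price rises by Ps − P* = 169 − 154 = 15.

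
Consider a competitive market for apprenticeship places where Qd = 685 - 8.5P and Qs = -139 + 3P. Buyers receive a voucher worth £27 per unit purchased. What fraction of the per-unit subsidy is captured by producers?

Producer share = 17/23

Pre-subsidy: 685 - 8.5P = -139 + 3P gives P* = 1648/23, Q* = 1747/23.
With the rebate, buyers effectively pay Pb = Ps − 27, where Ps is the price sellers receive.
Demand in terms of Ps becomes Qd = 685 − 8.5(Ps − 27) = 914.5 - 8.5Ps. Setting this equal to supply: 914.5 - 8.5Ps = -139 + 3Ps, so Ps = 2107/23.
Buyers pay Pb = 2107/23 − 27 = 1486/23; Q' = -139 + 3·(2107/23) = 3124/23.
Buyers' price falls by P* − Pb = 1648/23 − 1486/23 = 162/23; sellers' price rises by Ps − P* = 2107/23 − 1648/23 = 459/23.
So producers capture (459/23)/27 = 17/23 of each unit of subsidy.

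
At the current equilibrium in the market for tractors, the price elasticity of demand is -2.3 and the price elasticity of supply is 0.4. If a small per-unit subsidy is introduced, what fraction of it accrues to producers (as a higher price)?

Producer share = 23/27

For a small subsidy around the equilibrium, the benefit split depends on the relative slopes, which at a point are proportional to the elasticities.
Buyer share = εs/(εs + |εd|) = 0.4/(0.4 + 2.3) = 4/27; seller share = |εd|/(εs + |εd|) = 23/27.
So producers capture 23/27 of the subsidy.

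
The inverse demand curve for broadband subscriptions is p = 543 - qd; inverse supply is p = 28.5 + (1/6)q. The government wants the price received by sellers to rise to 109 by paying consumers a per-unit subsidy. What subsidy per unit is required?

Required subsidy s = 49 per unit

At a seller price of 109, quantity supplied is -171 + 6·109 = 483.
Buyers absorb 483 only when they pay pb = 543 − 1·483 = 60.
s = ps − pb = 109 − 60 = 49.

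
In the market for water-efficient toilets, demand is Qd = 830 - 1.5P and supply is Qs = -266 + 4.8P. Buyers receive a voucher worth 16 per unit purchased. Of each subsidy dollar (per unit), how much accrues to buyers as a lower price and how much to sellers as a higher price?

Buyers gain 256/21 per unit; sellers gain 80/21 per unit

Pre-subsidy: 830 - 1.5P = -266 + 4.8P gives P* = 10960/63, Q* = 11950/21.
With the rebate, buyers effectively pay Pb = Ps − 16, where Ps is the price sellers receive.
Demand in terms of Ps becomes Qd = 830 − 1.5(Ps − 16) = 854 - 1.5Ps. Setting this equal to supply: 854 - 1.5Ps = -266 + 4.8Ps, so Ps = 1600/9.
Buyers pay Pb = 1600/9 − 16 = 1456/9; Q' = -266 + 4.8·(1600/9) = 1762/3.
Buyers' price falls by P* − Pb = 10960/63 − 1456/9 = 256/21; sellers' price rises by Ps − P* = 1600/9 − 10960/63 = 80/21.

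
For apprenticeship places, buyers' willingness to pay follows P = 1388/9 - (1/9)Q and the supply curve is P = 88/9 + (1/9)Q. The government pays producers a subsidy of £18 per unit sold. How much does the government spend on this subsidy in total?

Government cost = £13158

Pre-subsidy: 1388/9 - (1/9)Q = 88/9 + (1/9)Q gives Q* = 650 and P* = 82.
With the subsidy, sellers receive Ps = Pb + 18 for each unit, where Pb is the price buyers pay.
On the curves, Pb = 1388/9 - (1/9)Q and Ps = 88/9 + (1/9)Q; the wedge Ps − Pb = 18 gives 88/9 + (1/9)Q − (1388/9 - (1/9)Q) = 18, so Q' = 731.
Then Pb = 1388/9 − (1/9)·731 = 73 and Ps = 88/9 + (1/9)·731 = 91.
Government outlay = subsidy × quantity = 18 × 731 = 13158.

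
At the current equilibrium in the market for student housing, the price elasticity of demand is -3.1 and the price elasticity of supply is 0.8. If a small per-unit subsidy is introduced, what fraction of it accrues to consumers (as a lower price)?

For a small subsidy around the equilibrium, the benefit split depends on the relative slopes, which at a point are proportional to the elasticities.
Buyer share = εs/(εs + |εd|) = 0.8/(0.8 + 3.1) = 8/39; seller share = |εd|/(εs + |εd|) = 31/39.

Consumer share = 8/39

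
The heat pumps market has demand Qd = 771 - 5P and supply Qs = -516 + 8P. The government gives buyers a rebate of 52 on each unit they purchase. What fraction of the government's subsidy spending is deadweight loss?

DWL / government spending = 20/109

Pre-subsidy: 771 - 5P = -516 + 8P gives P* = 99, Q* = 276.
With the rebate, buyers effectively pay Pb = Ps − 52, where Ps is the price sellers receive.
Demand in terms of Ps becomes Qd = 771 − 5(Ps − 52) = 1031 - 5Ps. Setting this equal to supply: 1031 - 5Ps = -516 + 8Ps, so Ps = 119.
Buyers pay Pb = 119 − 52 = 67; Q' = -516 + 8·119 = 436.
ΔCS = ½(276 + 436)(99 − 67) = 11392; ΔPS = ½(276 + 436)(119 − 99) = 7120.
Government spending = 52 × 436 = 22672.
DWL = ½ × 52 × (436 − 276) = 4160; fraction = 4160 / 22672 = 20/109.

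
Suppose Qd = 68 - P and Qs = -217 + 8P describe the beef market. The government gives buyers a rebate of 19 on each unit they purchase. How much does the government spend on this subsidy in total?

Government cost = 9101/9

Pre-subsidy: 68 - P = -217 + 8P gives P* = 95/3, Q* = 109/3.
With the rebate, buyers effectively pay Pb = Ps − 19, where Ps is the price sellers receive.
Demand in terms of Ps becomes Qd = 68 − 1(Ps − 19) = 87 - Ps. Setting this equal to supply: 87 - Ps = -217 + 8Ps, so Ps = 304/9.
Buyers pay Pb = 304/9 − 19 = 133/9; Q' = -217 + 8·(304/9) = 479/9.
Government outlay = subsidy × quantity = 19 × 479/9 = 9101/9.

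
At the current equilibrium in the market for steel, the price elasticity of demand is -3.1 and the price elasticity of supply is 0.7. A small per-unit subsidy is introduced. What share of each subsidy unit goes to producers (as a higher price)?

Producer share = 31/38

For a small subsidy around the equilibrium, the benefit split depends on the relative slopes, which at a point are proportional to the elasticities.
Buyer share = εs/(εs + |εd|) = 0.7/(0.7 + 3.1) = 7/38; seller share = |εd|/(εs + |εd|) = 31/38.
So producers capture 31/38 of the subsidy.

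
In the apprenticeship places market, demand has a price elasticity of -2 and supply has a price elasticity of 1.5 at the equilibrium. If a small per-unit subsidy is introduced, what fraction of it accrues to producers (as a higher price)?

Producer share = 4/7

For a small subsidy around the equilibrium, the benefit split depends on the relative slopes, which at a point are proportional to the elasticities.
Buyer share = εs/(εs + |εd|) = 1.5/(1.5 + 2) = 3/7; seller share = |εd|/(εs + |εd|) = 4/7.
So producers capture 4/7 of the subsidy.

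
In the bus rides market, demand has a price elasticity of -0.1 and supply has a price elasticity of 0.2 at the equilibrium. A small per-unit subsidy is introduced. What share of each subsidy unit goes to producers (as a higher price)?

For a small subsidy around the equilibrium, the benefit split depends on the relative slopes, which at a point are proportional to the elasticities.
Buyer share = εs/(εs + |εd|) = 0.2/(0.2 + 0.1) = 2/3; seller share = |εd|/(εs + |εd|) = 1/3.
So producers capture 1/3 of the subsidy.

Producer share = 1/3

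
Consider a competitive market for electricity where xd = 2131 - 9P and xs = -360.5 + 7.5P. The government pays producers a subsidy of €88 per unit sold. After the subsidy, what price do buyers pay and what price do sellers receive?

Pre-subsidy: 2131 - 9P = -360.5 + 7.5P gives P* = 151, x* = 772.
With the subsidy, sellers receive Ps = Pb + 88 for each unit, where Pb is the price buyers pay.
Supply in terms of Pb becomes xs = -360.5 + 7.5(Pb + 88) = 299.5 + 7.5Pb. Setting this equal to demand: 2131 - 9Pb = 299.5 + 7.5Pb, so Pb = 111.
Sellers receive Ps = 111 + 88 = 199; x' = 2131 − 9·111 = 1132.

Buyers pay €111; sellers receive €199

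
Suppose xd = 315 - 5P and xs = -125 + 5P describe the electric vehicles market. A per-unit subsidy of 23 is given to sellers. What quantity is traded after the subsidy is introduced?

Pre-subsidy: 315 - 5P = -125 + 5P gives P* = 44, x* = 95.
With the subsidy, sellers receive Ps = Pb + 23 for each unit, where Pb is the price buyers pay.
Supply in terms of Pb becomes xs = -125 + 5(Pb + 23) = -10 + 5Pb. Setting this equal to demand: 315 - 5Pb = -10 + 5Pb, so Pb = 32.5.
Sellers receive Ps = 32.5 + 23 = 55.5; x' = 315 − 5·32.5 = 152.5.

x' = 152.5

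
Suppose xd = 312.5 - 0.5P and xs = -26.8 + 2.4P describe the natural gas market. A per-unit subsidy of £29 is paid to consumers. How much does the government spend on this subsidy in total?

Pre-subsidy: 312.5 - 0.5P = -26.8 + 2.4P gives P* = 117, x* = 254.
With the rebate, buyers effectively pay Pb = Ps − 29, where Ps is the price sellers receive.
Demand in terms of Ps becomes xd = 312.5 − 0.5(Ps − 29) = 327 - 0.5Ps. Setting this equal to supply: 327 - 0.5Ps = -26.8 + 2.4Ps, so Ps = 122.
Buyers pay Pb = 122 − 29 = 93; x' = -26.8 + 2.4·122 = 266.
Government outlay = subsidy × quantity = 29 × 266 = 7714.

Government cost = £7714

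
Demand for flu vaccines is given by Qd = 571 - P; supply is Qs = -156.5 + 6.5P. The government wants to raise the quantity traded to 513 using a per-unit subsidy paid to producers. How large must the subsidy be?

Required subsidy s = 45 per unit

At Q = 513, invert demand for the buyer price: Pb = (571 − 513)/1 = 58; invert supply for the seller price: Ps = (513 − (-156.5))/6.5 = 103.
The subsidy must fill the gap: s = Ps − Pb = 103 − 58 = 45.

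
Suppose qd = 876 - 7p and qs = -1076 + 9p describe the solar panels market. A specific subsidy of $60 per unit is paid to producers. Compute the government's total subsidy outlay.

Government cost = $15495

Pre-subsidy: 876 - 7p = -1076 + 9p gives p* = 122, q* = 22.
With the subsidy, sellers receive ps = pb + 60 for each unit, where pb is the price buyers pay.
Supply in terms of pb becomes qs = -1076 + 9(pb + 60) = -536 + 9pb. Setting this equal to demand: 876 - 7pb = -536 + 9pb, so pb = 88.25.
Sellers receive ps = 88.25 + 60 = 148.25; q' = 876 − 7·88.25 = 258.25.
Government outlay = subsidy × quantity = 60 × 258.25 = 15495.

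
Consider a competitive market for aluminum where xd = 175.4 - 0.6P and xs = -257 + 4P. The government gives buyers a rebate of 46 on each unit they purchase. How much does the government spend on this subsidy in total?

Pre-subsidy: 175.4 - 0.6P = -257 + 4P gives P* = 94, x* = 119.
With the rebate, buyers effectively pay Pb = Ps − 46, where Ps is the price sellers receive.
Demand in terms of Ps becomes xd = 175.4 − 0.6(Ps − 46) = 203 - 0.6Ps. Setting this equal to supply: 203 - 0.6Ps = -257 + 4Ps, so Ps = 100.
Buyers pay Pb = 100 − 46 = 54; x' = -257 + 4·100 = 143.
Government outlay = subsidy × quantity = 46 × 143 = 6578.

Government cost = 6578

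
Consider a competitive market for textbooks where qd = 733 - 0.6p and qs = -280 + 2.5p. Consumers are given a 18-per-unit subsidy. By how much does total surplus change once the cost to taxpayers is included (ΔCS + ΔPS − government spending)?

Pre-subsidy: 733 - 0.6p = -280 + 2.5p gives p* = 10130/31, q* = 16645/31.
With the rebate, buyers effectively pay pb = ps − 18, where ps is the price sellers receive.
Demand in terms of ps becomes qd = 733 − 0.6(ps − 18) = 743.8 - 0.6ps. Setting this equal to supply: 743.8 - 0.6ps = -280 + 2.5ps, so ps = 10238/31.
Buyers pay pb = 10238/31 − 18 = 9680/31; q' = -280 + 2.5·(10238/31) = 16915/31.
ΔCS = ½(16645/31 + 16915/31)(10130/31 − 9680/31) = 7551000/961; ΔPS = ½(16645/31 + 16915/31)(10238/31 − 10130/31) = 1812240/961.
Government spending = 18 × 16915/31 = 304470/31.
Net change = 7551000/961 + 1812240/961 − 304470/31 = -2430/31. The loss equals the DWL triangle ½·18·270/31.

Net change in total surplus = -2430/31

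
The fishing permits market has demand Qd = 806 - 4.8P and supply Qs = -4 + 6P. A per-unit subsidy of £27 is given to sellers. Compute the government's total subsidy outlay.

Government cost = £13986

Pre-subsidy: 806 - 4.8P = -4 + 6P gives P* = 75, Q* = 446.
With the subsidy, sellers receive Ps = Pb + 27 for each unit, where Pb is the price buyers pay.
Supply in terms of Pb becomes Qs = -4 + 6(Pb + 27) = 158 + 6Pb. Setting this equal to demand: 806 - 4.8Pb = 158 + 6Pb, so Pb = 60.
Sellers receive Ps = 60 + 27 = 87; Q' = 806 − 4.8·60 = 518.
Government outlay = subsidy × quantity = 27 × 518 = 13986.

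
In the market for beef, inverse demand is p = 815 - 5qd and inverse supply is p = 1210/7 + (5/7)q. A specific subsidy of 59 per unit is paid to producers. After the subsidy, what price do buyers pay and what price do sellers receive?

Pre-subsidy: 815 - 5q = 1210/7 + (5/7)q gives q* = 112.375 and p* = 253.125.
With the subsidy, sellers receive ps = pb + 59 for each unit, where pb is the price buyers pay.
On the curves, pb = 815 - 5q and ps = 1210/7 + (5/7)q; the wedge ps − pb = 59 gives 1210/7 + (5/7)q − (815 - 5q) = 59, so q' = 122.7.
Then pb = 815 − 5·122.7 = 201.5 and ps = 1210/7 + (5/7)·122.7 = 260.5.

Buyers pay 201.5; sellers receive 260.5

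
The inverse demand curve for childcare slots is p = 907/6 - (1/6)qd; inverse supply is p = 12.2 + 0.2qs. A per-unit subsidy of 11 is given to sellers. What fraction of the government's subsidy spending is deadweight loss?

DWL / government spending = 15/409

Pre-subsidy: 907/6 - (1/6)q = 12.2 + 0.2q gives q* = 379 and p* = 88.
With the subsidy, sellers receive ps = pb + 11 for each unit, where pb is the price buyers pay.
On the curves, pb = 907/6 - (1/6)q and ps = 12.2 + 0.2q; the wedge ps − pb = 11 gives 12.2 + 0.2q − (907/6 - (1/6)q) = 11, so q' = 409.
Then pb = 907/6 − (1/6)·409 = 83 and ps = 12.2 + 0.2·409 = 94.
ΔCS = ½(379 + 409)(88 − 83) = 1970; ΔPS = ½(379 + 409)(94 − 88) = 2364.
Government spending = 11 × 409 = 4499.
DWL = ½ × 11 × (409 − 379) = 165; fraction = 165 / 4499 = 15/409.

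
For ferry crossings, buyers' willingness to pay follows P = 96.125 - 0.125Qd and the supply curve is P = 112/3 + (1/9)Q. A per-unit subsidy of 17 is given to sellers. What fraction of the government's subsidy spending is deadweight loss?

Pre-subsidy: 96.125 - 0.125Q = 112/3 + (1/9)Q gives Q* = 249 and P* = 65.
With the subsidy, sellers receive Ps = Pb + 17 for each unit, where Pb is the price buyers pay.
On the curves, Pb = 96.125 - 0.125Q and Ps = 112/3 + (1/9)Q; the wedge Ps − Pb = 17 gives 112/3 + (1/9)Q − (96.125 - 0.125Q) = 17, so Q' = 321.
Then Pb = 96.125 − 0.125·321 = 56 and Ps = 112/3 + (1/9)·321 = 73.
ΔCS = ½(249 + 321)(65 − 56) = 2565; ΔPS = ½(249 + 321)(73 − 65) = 2280.
Government spending = 17 × 321 = 5457.
DWL = ½ × 17 × (321 − 249) = 612; fraction = 612 / 5457 = 12/107.

DWL / government spending = 12/107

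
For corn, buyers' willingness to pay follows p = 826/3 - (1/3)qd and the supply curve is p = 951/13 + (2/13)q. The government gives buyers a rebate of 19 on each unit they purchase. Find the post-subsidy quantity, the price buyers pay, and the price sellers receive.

Pre-subsidy: 826/3 - (1/3)q = 951/13 + (2/13)q gives q* = 415 and p* = 137.
With the rebate, buyers effectively pay pb = ps − 19, where ps is the price sellers receive.
On the curves, pb = 826/3 - (1/3)q and ps = 951/13 + (2/13)q; the wedge ps − pb = 19 gives 951/13 + (2/13)q − (826/3 - (1/3)q) = 19, so q' = 454.
Then pb = 826/3 − (1/3)·454 = 124 and ps = 951/13 + (2/13)·454 = 143.

q' = 454; buyers pay 124; sellers receive 143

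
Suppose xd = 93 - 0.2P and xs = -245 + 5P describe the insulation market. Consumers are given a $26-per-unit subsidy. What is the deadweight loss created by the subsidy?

Pre-subsidy: 93 - 0.2P = -245 + 5P gives P* = 65, x* = 80.
With the rebate, buyers effectively pay Pb = Ps − 26, where Ps is the price sellers receive.
Demand in terms of Ps becomes xd = 93 − 0.2(Ps − 26) = 98.2 - 0.2Ps. Setting this equal to supply: 98.2 - 0.2Ps = -245 + 5Ps, so Ps = 66.
Buyers pay Pb = 66 − 26 = 40; x' = -245 + 5·66 = 85.
The subsidy expands output by 85 − 80 = 5 past the efficient level; on those units the gap between marginal cost and willingness to pay runs from 0 up to 26.
DWL = ½ × 26 × 5 = 65.

Deadweight loss = $65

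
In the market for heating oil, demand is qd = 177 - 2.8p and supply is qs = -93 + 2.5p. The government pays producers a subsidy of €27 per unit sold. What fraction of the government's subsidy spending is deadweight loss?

Pre-subsidy: 177 - 2.8p = -93 + 2.5p gives p* = 2700/53, q* = 1821/53.
With the subsidy, sellers receive ps = pb + 27 for each unit, where pb is the price buyers pay.
Supply in terms of pb becomes qs = -93 + 2.5(pb + 27) = -25.5 + 2.5pb. Setting this equal to demand: 177 - 2.8pb = -25.5 + 2.5pb, so pb = 2025/53.
Sellers receive ps = 2025/53 + 27 = 3456/53; q' = 177 − 2.8·(2025/53) = 3711/53.
ΔCS = ½(1821/53 + 3711/53)(2700/53 − 2025/53) = 1867050/2809; ΔPS = ½(1821/53 + 3711/53)(3456/53 − 2700/53) = 2091096/2809.
Government spending = 27 × 3711/53 = 100197/53.
DWL = ½ × 27 × (3711/53 − 1821/53) = 25515/53; fraction = (25515/53) / (100197/53) = 315/1237.

DWL / government spending = 315/1237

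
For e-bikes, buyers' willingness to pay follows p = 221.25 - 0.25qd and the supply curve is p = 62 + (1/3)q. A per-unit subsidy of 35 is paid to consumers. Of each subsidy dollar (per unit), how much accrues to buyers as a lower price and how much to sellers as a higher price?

Buyers gain 15 per unit; sellers gain 20 per unit

Pre-subsidy: 221.25 - 0.25q = 62 + (1/3)q gives q* = 273 and p* = 153.
With the rebate, buyers effectively pay pb = ps − 35, where ps is the price sellers receive.
On the curves, pb = 221.25 - 0.25q and ps = 62 + (1/3)q; the wedge ps − pb = 35 gives 62 + (1/3)q − (221.25 - 0.25q) = 35, so q' = 333.
Then pb = 221.25 − 0.25·333 = 138 and ps = 62 + (1/3)·333 = 173.
Buyers' price falls by p* − pb = 153 − 138 = 15; sellers' price rises by ps − p* = 173 − 153 = 20.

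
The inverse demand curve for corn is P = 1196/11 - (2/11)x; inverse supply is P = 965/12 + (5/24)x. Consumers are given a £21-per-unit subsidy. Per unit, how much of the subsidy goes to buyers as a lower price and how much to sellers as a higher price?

Pre-subsidy: 1196/11 - (2/11)x = 965/12 + (5/24)x gives x* = 7474/103 and P* = 9840/103.
With the rebate, buyers effectively pay Pb = Ps − 21, where Ps is the price sellers receive.
On the curves, Pb = 1196/11 - (2/11)x and Ps = 965/12 + (5/24)x; the wedge Ps − Pb = 21 gives 965/12 + (5/24)x − (1196/11 - (2/11)x) = 21, so x' = 13018/103.
Then Pb = 1196/11 − (2/11)·(13018/103) = 8832/103 and Ps = 965/12 + (5/24)·(13018/103) = 10995/103.
Buyers' price falls by P* − Pb = 9840/103 − 8832/103 = 1008/103; sellers' price rises by Ps − P* = 10995/103 − 9840/103 = 1155/103.

Buyers gain 1008/103 per unit; sellers gain 1155/103 per unit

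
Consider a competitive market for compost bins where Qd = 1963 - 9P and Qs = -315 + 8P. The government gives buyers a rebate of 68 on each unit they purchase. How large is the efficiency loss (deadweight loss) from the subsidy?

Pre-subsidy: 1963 - 9P = -315 + 8P gives P* = 134, Q* = 757.
With the rebate, buyers effectively pay Pb = Ps − 68, where Ps is the price sellers receive.
Demand in terms of Ps becomes Qd = 1963 − 9(Ps − 68) = 2575 - 9Ps. Setting this equal to supply: 2575 - 9Ps = -315 + 8Ps, so Ps = 170.
Buyers pay Pb = 170 − 68 = 102; Q' = -315 + 8·170 = 1045.
The subsidy expands output by 1045 − 757 = 288 past the efficient level; on those units the gap between marginal cost and willingness to pay runs from 0 up to 68.
DWL = ½ × 68 × 288 = 9792.

Deadweight loss = 9792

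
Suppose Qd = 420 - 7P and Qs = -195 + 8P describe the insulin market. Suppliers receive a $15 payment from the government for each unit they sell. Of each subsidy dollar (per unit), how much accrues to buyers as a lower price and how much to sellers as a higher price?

Pre-subsidy: 420 - 7P = -195 + 8P gives P* = 41, Q* = 133.
With the subsidy, sellers receive Ps = Pb + 15 for each unit, where Pb is the price buyers pay.
Supply in terms of Pb becomes Qs = -195 + 8(Pb + 15) = -75 + 8Pb. Setting this equal to demand: 420 - 7Pb = -75 + 8Pb, so Pb = 33.
Sellers receive Ps = 33 + 15 = 48; Q' = 420 − 7·33 = 189.
Buyers' price falls by P* − Pb = 41 − 33 = 8; sellers' price rises by Ps − P* = 48 − 41 = 7.

Buyers gain $8 per unit; sellers gain $7 per unit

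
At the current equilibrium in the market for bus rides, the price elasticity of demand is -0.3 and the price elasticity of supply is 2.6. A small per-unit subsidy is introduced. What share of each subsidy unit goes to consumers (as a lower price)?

For a small subsidy around the equilibrium, the benefit split depends on the relative slopes, which at a point are proportional to the elasticities.
Buyer share = εs/(εs + |εd|) = 2.6/(2.6 + 0.3) = 26/29; seller share = |εd|/(εs + |εd|) = 3/29.

Consumer share = 26/29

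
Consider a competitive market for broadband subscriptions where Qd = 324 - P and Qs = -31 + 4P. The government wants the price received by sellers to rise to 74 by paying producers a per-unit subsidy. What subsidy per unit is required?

Required subsidy s = 15 per unit

At a seller price of 74, quantity supplied is -31 + 4·74 = 265.
Buyers absorb 265 only when they pay Pb with 324 − 1·Pb = 265, i.e. Pb = 59.
s = Ps − Pb = 74 − 59 = 15.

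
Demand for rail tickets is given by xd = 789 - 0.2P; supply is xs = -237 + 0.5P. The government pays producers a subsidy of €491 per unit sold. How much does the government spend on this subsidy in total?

Government cost = €277906

Pre-subsidy: 789 - 0.2P = -237 + 0.5P gives P* = 10260/7, x* = 3471/7.
With the subsidy, sellers receive Ps = Pb + 491 for each unit, where Pb is the price buyers pay.
Supply in terms of Pb becomes xs = -237 + 0.5(Pb + 491) = 8.5 + 0.5Pb. Setting this equal to demand: 789 - 0.2Pb = 8.5 + 0.5Pb, so Pb = 1115.
Sellers receive Ps = 1115 + 491 = 1606; x' = 789 − 0.2·1115 = 566.
Government outlay = subsidy × quantity = 491 × 566 = 277906.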